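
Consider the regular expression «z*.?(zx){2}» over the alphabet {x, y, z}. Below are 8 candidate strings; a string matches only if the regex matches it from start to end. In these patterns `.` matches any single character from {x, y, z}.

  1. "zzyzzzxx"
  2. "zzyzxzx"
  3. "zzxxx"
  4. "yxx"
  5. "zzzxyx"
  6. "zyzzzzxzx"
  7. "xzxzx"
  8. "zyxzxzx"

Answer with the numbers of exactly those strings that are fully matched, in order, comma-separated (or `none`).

2, 7

1 → no match — must end with "zx"
2 → match
3 → no match — must end with "zx"
4 → no match — must end with "zx"
5 → no match — must end with "zx"
6 → no match
7 → match
8 → no match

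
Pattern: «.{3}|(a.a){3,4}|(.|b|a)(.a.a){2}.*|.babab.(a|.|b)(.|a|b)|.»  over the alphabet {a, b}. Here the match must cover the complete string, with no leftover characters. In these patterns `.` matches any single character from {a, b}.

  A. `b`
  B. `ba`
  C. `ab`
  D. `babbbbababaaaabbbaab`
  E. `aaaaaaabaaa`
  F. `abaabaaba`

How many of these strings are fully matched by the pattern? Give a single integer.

3

A. `b` → match
B. `ba` → no match
C. `ab` → no match
D → no match
E. `aaaaaaabaaa` → match
F. `abaabaaba` → match
Total matched: 3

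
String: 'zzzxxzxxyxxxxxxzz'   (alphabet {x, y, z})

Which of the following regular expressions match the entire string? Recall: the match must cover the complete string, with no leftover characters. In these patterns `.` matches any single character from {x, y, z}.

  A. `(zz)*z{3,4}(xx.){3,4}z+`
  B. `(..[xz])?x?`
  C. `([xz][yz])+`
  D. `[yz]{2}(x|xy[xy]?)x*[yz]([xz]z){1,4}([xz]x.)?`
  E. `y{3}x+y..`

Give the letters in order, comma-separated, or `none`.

A → match
B → no match
C → no match
D → no match
E → no match — must start with 'y'

A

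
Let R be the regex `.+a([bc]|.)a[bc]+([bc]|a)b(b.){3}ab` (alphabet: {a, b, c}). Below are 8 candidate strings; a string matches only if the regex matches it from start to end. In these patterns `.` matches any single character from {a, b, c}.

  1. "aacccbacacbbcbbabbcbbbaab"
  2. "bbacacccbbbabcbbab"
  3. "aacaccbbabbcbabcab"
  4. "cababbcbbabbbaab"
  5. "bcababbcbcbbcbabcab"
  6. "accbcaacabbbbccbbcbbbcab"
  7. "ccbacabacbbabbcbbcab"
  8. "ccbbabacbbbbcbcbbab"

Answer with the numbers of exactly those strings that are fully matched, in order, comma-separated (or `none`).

1, 2, 3, 4, 5, 6, 8

1 → match
2 → match
3 → match
4 → match
5 → match
6 → match
7 → no match
8 → match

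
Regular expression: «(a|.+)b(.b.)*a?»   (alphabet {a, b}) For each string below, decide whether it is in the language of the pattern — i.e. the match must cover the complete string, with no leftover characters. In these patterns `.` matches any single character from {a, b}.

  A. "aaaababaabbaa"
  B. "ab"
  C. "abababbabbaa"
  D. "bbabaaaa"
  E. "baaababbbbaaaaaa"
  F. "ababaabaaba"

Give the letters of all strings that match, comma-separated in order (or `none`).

B, C, F

A → no match
B → match
C → match
D → no match
E → no match
F → match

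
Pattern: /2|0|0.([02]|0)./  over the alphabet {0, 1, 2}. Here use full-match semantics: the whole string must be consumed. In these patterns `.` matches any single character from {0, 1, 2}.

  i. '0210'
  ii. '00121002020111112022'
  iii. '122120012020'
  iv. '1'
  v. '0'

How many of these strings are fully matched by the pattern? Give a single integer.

1

i → no match
ii → no match
iii → no match
iv → no match
v → match
Total matched: 1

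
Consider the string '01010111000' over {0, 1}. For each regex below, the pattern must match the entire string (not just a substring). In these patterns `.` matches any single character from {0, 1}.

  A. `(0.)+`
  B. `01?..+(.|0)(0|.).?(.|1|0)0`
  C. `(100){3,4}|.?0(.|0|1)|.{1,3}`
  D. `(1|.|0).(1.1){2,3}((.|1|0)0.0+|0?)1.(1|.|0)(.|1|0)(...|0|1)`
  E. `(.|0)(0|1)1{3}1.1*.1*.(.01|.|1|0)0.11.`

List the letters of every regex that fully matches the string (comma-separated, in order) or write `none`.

B

A → no match
B → match
C → no match
D → no match
E → no match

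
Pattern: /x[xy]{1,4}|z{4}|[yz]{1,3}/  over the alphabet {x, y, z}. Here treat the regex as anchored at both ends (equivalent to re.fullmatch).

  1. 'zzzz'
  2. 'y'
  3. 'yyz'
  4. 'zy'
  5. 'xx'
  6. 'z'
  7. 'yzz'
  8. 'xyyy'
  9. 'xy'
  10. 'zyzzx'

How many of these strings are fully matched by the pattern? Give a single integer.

1. 'zzzz' → match
2. 'y' → match
3. 'yyz' → match
4. 'zy' → match
5. 'xx' → match
6. 'z' → match
7. 'yzz' → match
8. 'xyyy' → match
9. 'xy' → match
10. 'zyzzx' → no match
Total matched: 9

9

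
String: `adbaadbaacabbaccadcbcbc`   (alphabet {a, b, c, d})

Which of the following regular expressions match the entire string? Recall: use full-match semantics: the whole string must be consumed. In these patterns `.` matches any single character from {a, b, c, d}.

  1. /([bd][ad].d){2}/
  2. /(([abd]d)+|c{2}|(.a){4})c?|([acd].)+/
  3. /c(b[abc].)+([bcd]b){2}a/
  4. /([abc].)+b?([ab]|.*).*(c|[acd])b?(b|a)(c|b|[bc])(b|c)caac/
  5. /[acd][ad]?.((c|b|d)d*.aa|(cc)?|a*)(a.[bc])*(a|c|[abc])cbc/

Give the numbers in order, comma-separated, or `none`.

1 → no match — must end with `d`
2 → no match
3 → no match — must start with `cb`
4 → no match — must end with `caac`
5 → match

5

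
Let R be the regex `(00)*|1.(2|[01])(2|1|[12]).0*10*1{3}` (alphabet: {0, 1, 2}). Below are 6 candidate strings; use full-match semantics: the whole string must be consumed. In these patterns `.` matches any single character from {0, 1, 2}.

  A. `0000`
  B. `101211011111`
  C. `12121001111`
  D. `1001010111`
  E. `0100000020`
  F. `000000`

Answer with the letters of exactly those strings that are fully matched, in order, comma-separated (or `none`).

A → match
B → no match
C → match
D → match
E → no match
F → match

A, C, D, F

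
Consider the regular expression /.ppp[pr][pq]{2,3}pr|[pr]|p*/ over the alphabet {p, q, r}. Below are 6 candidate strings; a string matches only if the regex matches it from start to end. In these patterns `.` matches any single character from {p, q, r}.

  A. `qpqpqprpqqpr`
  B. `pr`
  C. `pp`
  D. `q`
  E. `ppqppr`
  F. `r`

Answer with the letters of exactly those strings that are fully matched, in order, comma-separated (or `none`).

C, F

A → no match
B → no match
C → match
D → no match
E → no match
F → match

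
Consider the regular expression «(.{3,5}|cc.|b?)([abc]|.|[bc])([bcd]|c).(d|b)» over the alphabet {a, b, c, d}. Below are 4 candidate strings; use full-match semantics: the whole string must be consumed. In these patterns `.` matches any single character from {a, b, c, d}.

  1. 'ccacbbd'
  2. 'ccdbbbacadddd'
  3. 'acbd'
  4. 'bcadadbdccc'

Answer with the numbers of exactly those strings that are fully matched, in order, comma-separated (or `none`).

1. 'ccacbbd' → match
2 → no match
3. 'acbd' → match
4. 'bcadadbdccc' → no match

1, 3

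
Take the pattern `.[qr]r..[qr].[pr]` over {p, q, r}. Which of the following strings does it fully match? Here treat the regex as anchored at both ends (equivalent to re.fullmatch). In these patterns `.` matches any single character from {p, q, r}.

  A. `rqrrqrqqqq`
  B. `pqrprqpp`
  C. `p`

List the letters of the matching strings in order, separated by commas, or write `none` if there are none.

B

A → no match
B → match
C → no match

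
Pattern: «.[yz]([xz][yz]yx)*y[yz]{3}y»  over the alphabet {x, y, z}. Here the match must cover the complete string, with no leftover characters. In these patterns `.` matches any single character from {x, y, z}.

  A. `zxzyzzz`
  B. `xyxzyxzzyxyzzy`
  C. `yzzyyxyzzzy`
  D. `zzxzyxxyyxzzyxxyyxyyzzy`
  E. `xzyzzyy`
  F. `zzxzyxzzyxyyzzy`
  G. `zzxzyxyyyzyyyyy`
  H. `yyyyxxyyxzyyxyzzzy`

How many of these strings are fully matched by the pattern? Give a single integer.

A. `zxzyzzz` → no match — must end with `y`
B → no match
C. `yzzyyxyzzzy` → match
D → match
E. `xzyzzyy` → match
F → match
G → no match
H → no match
Total matched: 4

4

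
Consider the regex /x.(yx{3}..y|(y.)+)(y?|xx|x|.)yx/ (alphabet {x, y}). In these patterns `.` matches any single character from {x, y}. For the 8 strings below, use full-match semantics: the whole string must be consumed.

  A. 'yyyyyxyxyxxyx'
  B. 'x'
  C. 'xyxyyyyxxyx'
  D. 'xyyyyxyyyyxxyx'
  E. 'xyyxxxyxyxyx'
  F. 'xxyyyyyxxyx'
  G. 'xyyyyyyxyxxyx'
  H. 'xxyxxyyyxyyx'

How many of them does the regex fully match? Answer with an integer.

4

A → no match — must start with 'x'
B → no match — must end with 'yx'
C → no match
D → match
E → match
F → match
G → match
H → no match
Total matched: 4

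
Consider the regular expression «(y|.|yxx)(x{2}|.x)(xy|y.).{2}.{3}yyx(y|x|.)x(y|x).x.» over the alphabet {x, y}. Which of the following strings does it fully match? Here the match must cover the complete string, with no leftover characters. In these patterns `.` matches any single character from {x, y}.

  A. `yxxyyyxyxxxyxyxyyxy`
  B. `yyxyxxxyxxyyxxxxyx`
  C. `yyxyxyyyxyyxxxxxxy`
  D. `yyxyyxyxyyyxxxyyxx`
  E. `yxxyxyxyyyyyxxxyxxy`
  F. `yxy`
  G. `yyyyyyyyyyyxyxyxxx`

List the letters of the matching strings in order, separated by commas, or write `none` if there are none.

E

A → no match
B → no match
C → no match
D → no match
E → match
F. `yxy` → no match
G → no match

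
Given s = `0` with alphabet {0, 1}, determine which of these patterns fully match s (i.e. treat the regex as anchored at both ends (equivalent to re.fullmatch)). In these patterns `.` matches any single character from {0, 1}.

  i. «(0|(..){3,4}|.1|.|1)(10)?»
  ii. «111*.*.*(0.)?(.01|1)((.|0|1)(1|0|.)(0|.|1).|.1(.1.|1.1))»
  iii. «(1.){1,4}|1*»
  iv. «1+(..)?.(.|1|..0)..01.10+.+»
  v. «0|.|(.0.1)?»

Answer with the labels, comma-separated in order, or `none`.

i → match
ii → no match — must start with `11`
iii → no match
iv → no match — must start with `1`
v → match

i, v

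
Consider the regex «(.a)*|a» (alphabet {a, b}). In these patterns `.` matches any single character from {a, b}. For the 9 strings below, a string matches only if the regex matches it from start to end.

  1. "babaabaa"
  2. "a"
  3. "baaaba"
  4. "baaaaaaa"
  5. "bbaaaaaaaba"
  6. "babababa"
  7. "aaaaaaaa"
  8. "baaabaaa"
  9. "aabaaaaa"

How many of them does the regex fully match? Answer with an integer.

1. "babaabaa" → no match
2. "a" → match
3. "baaaba" → match
4. "baaaaaaa" → match
5. "bbaaaaaaaba" → no match
6. "babababa" → match
7. "aaaaaaaa" → match
8. "baaabaaa" → match
9. "aabaaaaa" → match
Total matched: 7

7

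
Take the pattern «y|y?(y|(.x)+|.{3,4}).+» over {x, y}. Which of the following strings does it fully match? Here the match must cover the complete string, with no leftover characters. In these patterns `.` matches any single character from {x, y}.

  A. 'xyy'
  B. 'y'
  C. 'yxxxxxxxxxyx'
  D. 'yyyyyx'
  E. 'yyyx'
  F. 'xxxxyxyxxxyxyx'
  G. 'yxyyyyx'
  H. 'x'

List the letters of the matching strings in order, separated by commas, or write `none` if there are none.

A → no match
B → match
C → match
D → match
E → match
F → match
G → match
H → no match

B, C, D, E, F, G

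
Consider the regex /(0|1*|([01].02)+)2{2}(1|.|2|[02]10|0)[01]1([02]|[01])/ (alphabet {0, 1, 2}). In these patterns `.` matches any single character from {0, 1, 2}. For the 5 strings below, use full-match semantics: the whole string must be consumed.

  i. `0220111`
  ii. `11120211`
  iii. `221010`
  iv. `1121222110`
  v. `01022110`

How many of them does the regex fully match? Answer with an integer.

2

i. `0220111` → match
ii. `11120211` → no match
iii. `221010` → match
iv. `1121222110` → no match
v. `01022110` → no match
Total matched: 2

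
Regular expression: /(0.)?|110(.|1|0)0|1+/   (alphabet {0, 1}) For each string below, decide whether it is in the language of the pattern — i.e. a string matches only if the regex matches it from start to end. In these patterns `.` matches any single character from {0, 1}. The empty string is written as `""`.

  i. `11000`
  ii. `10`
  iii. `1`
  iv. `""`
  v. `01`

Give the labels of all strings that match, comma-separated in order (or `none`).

i → match
ii → no match
iii → match
iv → match
v → match

i, iii, iv, v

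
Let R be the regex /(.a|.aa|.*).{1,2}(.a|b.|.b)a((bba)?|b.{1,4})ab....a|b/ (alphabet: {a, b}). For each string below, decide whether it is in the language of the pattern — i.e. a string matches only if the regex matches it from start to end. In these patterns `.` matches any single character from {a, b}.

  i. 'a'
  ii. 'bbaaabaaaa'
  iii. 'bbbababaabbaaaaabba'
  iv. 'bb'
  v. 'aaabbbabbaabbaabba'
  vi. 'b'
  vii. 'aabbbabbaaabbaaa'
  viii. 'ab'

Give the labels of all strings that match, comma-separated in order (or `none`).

i → no match
ii → no match
iii → no match
iv → no match
v → no match
vi → match
vii → no match
viii → no match

vi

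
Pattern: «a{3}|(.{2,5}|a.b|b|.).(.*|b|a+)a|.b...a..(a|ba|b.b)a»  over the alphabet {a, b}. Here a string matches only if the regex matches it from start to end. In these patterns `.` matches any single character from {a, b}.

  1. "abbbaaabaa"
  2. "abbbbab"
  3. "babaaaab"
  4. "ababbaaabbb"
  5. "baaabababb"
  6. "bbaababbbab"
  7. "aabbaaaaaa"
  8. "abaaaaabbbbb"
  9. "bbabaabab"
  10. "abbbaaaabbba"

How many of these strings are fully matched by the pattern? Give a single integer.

3

1 → match
2 → no match — must end with "a"
3 → no match — must end with "a"
4 → no match — must end with "a"
5 → no match — must end with "a"
6 → no match — must end with "a"
7 → match
8 → no match — must end with "a"
9 → no match — must end with "a"
10 → match
Total matched: 3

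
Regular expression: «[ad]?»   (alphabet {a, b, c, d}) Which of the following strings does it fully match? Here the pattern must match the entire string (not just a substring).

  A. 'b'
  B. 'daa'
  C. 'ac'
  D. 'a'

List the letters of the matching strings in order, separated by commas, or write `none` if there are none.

A → no match
B → no match
C → no match
D → match

D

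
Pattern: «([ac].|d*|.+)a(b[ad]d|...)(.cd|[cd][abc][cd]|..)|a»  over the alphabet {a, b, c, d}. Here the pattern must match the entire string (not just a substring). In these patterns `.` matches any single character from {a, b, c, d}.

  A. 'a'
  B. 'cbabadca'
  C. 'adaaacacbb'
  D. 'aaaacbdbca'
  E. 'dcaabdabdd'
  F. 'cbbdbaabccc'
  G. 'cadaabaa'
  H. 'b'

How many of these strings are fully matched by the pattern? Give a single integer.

4

A. 'a' → match
B. 'cbabadca' → match
C. 'adaaacacbb' → match
D. 'aaaacbdbca' → no match
E. 'dcaabdabdd' → no match
F. 'cbbdbaabccc' → match
G. 'cadaabaa' → no match
H. 'b' → no match
Total matched: 4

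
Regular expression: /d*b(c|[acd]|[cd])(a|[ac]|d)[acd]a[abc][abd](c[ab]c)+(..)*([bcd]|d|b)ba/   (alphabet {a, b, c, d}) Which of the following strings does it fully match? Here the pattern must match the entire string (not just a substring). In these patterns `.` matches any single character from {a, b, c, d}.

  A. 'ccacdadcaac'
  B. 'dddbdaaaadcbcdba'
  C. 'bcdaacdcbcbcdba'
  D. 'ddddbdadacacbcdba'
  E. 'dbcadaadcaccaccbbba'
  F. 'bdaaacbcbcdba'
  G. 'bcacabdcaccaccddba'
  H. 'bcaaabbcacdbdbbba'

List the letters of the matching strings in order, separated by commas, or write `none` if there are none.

B, C, D, E, F, G, H

A. 'ccacdadcaac' → no match — must end with 'ba'
B → match
C → match
D → match
E → match
F → match
G → match
H → match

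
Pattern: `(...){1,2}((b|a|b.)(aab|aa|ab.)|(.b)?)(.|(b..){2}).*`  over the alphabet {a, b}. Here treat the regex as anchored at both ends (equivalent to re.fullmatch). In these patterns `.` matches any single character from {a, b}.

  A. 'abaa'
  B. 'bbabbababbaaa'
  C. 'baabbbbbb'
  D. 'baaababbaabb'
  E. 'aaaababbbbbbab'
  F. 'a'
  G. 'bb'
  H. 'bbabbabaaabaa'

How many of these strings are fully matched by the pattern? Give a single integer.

6

A → match
B → match
C → match
D → match
E → match
F → no match
G → no match
H → match
Total matched: 6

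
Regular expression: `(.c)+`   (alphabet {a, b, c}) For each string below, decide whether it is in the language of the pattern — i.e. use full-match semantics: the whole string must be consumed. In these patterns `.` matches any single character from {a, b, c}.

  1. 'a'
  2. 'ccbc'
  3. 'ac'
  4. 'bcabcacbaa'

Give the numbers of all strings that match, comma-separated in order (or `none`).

1 → no match — must end with 'c'
2 → match
3 → match
4 → no match — must end with 'c'

2, 3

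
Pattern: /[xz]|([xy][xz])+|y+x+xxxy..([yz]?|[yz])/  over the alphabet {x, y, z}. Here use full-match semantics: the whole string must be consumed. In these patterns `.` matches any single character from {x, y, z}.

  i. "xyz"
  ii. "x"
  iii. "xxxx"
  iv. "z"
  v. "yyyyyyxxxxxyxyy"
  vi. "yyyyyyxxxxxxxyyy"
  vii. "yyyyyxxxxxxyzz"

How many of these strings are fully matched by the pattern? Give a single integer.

6

i. "xyz" → no match
ii. "x" → match
iii. "xxxx" → match
iv. "z" → match
v → match
vi → match
vii → match
Total matched: 6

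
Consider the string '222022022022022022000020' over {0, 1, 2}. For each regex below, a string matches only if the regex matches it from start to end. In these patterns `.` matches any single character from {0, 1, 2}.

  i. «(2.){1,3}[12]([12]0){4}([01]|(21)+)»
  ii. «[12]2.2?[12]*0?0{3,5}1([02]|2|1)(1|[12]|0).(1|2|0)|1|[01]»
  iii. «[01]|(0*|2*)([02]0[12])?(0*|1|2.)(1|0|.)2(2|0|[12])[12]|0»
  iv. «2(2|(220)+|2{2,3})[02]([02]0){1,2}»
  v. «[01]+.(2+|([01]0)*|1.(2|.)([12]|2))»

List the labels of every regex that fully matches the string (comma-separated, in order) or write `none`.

i → no match
ii → no match
iii → no match
iv → match
v → no match

iv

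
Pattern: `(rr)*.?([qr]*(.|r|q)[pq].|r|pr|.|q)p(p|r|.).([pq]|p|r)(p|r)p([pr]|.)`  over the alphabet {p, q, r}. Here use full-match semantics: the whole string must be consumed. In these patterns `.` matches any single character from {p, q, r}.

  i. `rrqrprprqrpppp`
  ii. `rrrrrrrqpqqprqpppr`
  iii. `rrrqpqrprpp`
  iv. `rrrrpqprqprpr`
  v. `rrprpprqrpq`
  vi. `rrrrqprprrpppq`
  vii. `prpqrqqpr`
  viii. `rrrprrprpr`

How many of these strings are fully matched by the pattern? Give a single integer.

i → no match
ii → match
iii → match
iv → match
v → match
vi → match
vii → no match
viii → match
Total matched: 6

6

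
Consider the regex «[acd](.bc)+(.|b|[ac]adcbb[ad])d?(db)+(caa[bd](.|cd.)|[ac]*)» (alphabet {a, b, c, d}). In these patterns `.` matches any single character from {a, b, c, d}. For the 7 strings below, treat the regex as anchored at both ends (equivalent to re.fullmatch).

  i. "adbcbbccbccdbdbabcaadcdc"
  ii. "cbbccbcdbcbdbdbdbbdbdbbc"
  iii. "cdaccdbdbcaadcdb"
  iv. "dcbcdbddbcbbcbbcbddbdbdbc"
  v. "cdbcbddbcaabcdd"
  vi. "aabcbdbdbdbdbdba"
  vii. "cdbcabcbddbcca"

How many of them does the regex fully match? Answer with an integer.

i → no match
ii → no match
iii → no match
iv → no match
v → match
vi → match
vii → match
Total matched: 3

3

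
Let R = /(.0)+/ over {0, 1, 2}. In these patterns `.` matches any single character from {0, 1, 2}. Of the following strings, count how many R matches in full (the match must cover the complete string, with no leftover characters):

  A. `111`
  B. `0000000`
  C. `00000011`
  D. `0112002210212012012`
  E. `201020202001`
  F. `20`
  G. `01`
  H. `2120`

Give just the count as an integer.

1

A → no match — must end with `0`
B → no match
C → no match — must end with `0`
D → no match — must end with `0`
E → no match — must end with `0`
F → match
G → no match — must end with `0`
H → no match
Total matched: 1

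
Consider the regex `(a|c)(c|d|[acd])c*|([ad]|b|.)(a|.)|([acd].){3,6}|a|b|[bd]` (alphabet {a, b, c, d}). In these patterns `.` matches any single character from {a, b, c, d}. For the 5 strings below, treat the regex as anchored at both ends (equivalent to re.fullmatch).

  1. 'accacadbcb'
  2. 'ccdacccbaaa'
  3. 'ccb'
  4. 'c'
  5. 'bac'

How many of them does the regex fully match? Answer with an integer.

1 → match
2 → no match
3 → no match
4 → no match
5 → no match
Total matched: 1

1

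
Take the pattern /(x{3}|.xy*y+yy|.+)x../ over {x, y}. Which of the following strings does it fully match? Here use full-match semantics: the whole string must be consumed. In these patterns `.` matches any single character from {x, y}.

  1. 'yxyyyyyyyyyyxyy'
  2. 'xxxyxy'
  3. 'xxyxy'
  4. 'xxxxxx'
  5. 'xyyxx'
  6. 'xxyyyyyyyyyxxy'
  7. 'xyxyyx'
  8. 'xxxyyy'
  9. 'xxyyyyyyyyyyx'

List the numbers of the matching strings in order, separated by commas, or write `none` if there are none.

1 → match
2 → no match
3 → no match
4 → match
5 → no match
6 → match
7 → no match
8 → no match
9 → no match

1, 4, 6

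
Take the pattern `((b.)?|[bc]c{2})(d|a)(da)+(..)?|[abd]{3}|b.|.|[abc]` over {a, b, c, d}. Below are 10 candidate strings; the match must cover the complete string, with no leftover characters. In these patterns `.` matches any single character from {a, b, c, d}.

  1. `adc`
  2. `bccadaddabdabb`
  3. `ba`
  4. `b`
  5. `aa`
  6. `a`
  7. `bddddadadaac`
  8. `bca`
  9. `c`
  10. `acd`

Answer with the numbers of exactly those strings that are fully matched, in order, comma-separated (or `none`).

3, 4, 6, 9

1 → no match
2 → no match
3 → match
4 → match
5 → no match
6 → match
7 → no match
8 → no match
9 → match
10 → no match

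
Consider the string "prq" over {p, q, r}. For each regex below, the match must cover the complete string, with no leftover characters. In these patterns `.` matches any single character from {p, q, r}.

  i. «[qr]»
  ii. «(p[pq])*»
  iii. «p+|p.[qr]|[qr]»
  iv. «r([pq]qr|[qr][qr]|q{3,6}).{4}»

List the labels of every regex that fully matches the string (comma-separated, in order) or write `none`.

iii

i → no match
ii → no match
iii → match
iv → no match — must start with "r"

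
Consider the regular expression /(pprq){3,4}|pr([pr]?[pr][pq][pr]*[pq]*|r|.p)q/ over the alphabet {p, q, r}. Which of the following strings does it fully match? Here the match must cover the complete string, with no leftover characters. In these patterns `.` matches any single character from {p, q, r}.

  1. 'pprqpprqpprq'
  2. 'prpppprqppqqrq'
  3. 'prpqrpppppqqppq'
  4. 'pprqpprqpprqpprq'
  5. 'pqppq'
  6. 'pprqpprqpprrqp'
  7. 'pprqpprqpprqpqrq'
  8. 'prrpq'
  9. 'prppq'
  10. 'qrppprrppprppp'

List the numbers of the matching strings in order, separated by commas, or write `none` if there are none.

1 → match
2 → no match
3 → match
4 → match
5 → no match
6 → no match
7 → no match
8 → match
9 → match
10 → no match

1, 3, 4, 8, 9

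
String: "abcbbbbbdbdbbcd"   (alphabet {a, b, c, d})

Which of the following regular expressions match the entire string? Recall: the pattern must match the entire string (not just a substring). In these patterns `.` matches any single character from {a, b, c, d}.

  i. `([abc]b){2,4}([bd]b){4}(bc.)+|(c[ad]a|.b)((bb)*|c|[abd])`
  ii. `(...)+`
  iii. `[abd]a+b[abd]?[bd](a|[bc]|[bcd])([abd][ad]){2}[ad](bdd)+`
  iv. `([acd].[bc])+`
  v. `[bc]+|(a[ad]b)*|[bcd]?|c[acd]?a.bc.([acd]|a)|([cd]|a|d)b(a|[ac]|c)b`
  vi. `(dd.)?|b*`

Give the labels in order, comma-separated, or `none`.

i, ii

i → match
ii → match
iii → no match — must end with "bdd"
iv → no match
v → no match
vi → no match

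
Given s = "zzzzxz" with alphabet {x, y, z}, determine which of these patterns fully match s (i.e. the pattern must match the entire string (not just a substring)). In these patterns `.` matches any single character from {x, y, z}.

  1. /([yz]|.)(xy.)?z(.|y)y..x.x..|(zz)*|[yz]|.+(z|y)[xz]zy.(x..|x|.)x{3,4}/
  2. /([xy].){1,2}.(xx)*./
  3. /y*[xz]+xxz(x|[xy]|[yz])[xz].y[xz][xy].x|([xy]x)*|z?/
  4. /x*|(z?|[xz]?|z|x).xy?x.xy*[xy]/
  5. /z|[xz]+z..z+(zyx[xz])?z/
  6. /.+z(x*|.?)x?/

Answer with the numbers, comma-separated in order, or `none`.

6

1 → no match
2 → no match
3 → no match
4 → no match
5 → no match
6 → match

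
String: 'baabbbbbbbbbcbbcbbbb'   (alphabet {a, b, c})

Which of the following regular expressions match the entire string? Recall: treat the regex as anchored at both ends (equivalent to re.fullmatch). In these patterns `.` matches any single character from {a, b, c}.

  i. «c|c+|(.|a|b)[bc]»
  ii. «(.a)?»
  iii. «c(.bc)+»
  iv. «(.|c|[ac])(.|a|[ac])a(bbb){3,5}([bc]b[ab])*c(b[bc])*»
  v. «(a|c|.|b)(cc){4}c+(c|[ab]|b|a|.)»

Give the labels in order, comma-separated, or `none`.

iv

i → no match
ii → no match
iii → no match — must start with 'c'
iv → match
v → no match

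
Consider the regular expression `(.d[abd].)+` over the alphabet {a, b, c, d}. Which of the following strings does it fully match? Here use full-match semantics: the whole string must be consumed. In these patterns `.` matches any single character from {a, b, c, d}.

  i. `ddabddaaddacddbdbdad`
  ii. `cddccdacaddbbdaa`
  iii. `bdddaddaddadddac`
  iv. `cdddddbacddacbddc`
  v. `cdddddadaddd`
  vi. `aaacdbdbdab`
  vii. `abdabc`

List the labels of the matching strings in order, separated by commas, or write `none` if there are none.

i, ii, iii, v

i → match
ii → match
iii → match
iv → no match
v. `cdddddadaddd` → match
vi. `aaacdbdbdab` → no match
vii. `abdabc` → no match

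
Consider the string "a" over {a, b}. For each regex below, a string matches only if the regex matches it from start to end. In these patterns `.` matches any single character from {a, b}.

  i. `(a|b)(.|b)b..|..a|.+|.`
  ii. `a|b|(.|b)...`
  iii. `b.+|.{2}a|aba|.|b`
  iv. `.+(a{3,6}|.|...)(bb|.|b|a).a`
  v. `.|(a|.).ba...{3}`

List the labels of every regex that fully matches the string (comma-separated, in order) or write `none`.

i, ii, iii, v

i → match
ii → match
iii → match
iv → no match
v → match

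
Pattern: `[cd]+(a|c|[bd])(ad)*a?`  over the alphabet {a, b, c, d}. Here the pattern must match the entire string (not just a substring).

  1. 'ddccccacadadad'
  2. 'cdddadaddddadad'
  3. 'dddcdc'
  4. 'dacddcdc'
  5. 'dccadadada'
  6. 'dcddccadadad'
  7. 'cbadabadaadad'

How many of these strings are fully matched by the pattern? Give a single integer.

1 → no match
2 → no match
3 → match
4 → no match
5 → match
6 → match
7 → no match
Total matched: 3

3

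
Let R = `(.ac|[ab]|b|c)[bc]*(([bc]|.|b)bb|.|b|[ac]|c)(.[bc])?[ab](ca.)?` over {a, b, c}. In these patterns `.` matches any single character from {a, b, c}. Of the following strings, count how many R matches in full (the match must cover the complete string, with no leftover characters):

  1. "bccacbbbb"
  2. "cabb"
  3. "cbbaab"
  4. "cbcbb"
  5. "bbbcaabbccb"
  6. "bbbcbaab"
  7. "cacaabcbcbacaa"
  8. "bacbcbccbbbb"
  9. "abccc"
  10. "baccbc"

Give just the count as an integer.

1 → no match
2 → no match
3 → no match
4 → match
5 → no match
6 → no match
7 → no match
8 → match
9 → no match
10 → no match
Total matched: 2

2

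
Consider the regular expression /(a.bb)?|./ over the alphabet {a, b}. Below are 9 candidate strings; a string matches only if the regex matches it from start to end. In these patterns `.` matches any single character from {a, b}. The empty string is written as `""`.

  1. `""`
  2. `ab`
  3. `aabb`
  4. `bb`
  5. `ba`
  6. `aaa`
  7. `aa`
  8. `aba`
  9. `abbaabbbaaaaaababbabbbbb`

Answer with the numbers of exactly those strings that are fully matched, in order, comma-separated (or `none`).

1, 3

1 → match
2 → no match
3 → match
4 → no match
5 → no match
6 → no match
7 → no match
8 → no match
9 → no match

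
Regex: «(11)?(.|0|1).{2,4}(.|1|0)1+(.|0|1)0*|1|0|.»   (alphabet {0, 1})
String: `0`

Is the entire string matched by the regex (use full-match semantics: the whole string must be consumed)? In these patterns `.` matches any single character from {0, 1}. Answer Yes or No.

Yes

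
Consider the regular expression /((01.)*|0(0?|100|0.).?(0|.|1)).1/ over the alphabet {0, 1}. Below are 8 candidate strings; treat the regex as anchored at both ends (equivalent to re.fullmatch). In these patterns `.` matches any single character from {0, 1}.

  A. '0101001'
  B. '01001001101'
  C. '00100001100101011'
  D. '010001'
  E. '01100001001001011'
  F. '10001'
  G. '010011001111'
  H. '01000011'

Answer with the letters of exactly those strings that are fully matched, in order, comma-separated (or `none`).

A → no match
B → match
C → no match
D → no match
E → no match
F → no match
G → no match
H → match

B, H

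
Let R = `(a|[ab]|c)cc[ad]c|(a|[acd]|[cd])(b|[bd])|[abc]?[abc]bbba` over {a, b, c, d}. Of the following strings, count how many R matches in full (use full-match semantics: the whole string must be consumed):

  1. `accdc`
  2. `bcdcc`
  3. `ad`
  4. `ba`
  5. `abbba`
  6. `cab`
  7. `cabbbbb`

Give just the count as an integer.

3

1 → match
2 → no match
3 → match
4 → no match
5 → match
6 → no match
7 → no match
Total matched: 3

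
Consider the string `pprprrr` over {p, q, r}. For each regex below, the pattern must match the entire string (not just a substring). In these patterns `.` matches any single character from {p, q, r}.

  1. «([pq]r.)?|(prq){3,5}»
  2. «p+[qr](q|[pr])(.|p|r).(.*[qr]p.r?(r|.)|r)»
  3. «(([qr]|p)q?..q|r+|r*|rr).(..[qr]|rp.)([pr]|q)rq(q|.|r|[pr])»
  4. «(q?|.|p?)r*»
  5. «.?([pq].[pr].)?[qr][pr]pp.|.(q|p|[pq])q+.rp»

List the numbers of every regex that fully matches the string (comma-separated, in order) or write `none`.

1 → no match
2 → match
3 → no match
4 → no match
5 → no match

2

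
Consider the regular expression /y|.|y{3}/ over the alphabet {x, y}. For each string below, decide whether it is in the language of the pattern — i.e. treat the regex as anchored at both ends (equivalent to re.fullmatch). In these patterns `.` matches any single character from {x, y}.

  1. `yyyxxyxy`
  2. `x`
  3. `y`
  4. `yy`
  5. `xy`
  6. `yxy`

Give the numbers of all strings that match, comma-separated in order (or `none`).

1 → no match
2 → match
3 → match
4 → no match
5 → no match
6 → no match

2, 3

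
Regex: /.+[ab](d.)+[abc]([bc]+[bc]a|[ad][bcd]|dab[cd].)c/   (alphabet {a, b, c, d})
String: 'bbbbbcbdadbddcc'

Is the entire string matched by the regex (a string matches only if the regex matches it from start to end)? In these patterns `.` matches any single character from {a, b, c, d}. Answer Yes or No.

No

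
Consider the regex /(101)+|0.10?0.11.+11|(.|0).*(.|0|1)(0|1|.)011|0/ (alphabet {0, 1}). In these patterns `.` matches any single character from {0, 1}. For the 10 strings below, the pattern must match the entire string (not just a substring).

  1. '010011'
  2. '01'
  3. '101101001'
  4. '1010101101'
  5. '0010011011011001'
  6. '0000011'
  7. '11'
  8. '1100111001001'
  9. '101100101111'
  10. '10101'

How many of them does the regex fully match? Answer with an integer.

1 → match
2 → no match
3 → no match
4 → no match
5 → no match
6 → match
7 → no match
8 → no match
9 → no match
10 → no match
Total matched: 2

2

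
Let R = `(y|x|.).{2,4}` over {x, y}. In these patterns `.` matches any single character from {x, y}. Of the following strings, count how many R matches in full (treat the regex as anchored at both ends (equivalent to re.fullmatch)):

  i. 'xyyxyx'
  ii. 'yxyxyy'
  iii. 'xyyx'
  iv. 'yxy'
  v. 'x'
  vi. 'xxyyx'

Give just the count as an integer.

i → no match
ii → no match
iii → match
iv → match
v → no match
vi → match
Total matched: 3

3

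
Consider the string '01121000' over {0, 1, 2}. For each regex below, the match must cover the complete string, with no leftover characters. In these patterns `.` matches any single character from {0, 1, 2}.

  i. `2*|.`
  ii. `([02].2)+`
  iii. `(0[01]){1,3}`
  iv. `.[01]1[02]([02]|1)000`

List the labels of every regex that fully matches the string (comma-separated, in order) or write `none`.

iv

i → no match
ii → no match — must end with '2'
iii → no match
iv → match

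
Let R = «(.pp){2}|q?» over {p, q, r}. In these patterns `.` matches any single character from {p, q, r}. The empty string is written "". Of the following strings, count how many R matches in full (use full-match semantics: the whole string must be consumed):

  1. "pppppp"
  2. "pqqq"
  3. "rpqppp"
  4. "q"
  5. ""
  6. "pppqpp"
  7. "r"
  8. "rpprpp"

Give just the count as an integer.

5

1. "pppppp" → match
2. "pqqq" → no match
3. "rpqppp" → no match
4. "q" → match
5. "" → match
6. "pppqpp" → match
7. "r" → no match
8. "rpprpp" → match
Total matched: 5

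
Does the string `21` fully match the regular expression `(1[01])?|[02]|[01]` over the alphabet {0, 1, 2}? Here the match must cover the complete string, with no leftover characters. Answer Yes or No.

No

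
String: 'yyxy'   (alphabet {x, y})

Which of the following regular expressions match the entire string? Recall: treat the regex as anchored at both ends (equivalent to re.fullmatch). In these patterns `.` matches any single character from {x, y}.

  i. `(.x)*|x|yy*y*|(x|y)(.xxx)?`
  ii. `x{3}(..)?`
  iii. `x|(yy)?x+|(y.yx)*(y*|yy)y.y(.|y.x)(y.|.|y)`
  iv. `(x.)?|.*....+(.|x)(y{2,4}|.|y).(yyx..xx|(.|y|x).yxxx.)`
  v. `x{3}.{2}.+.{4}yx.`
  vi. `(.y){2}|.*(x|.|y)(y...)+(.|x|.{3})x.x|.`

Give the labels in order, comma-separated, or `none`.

vi

i → no match
ii → no match — must start with 'x'
iii → no match
iv → no match
v → no match — must start with 'x'
vi → match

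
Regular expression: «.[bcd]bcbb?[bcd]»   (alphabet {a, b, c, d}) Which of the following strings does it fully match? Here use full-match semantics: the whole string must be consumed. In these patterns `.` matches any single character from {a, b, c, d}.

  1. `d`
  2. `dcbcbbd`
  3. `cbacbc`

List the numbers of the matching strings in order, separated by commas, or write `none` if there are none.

1 → no match
2 → match
3 → no match

2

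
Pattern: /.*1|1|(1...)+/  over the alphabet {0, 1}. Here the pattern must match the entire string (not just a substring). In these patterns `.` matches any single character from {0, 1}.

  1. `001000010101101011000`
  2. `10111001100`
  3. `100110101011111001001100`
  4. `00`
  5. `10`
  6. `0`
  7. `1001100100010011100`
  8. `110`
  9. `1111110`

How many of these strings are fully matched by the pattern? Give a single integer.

0

1 → no match
2. `10111001100` → no match
3 → no match
4. `00` → no match
5. `10` → no match
6. `0` → no match
7 → no match
8. `110` → no match
9. `1111110` → no match
Total matched: 0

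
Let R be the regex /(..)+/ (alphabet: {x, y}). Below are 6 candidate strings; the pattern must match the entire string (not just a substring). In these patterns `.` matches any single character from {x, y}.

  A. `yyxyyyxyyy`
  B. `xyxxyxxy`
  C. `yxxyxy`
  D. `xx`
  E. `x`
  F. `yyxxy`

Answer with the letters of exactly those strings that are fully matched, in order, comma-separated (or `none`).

A, B, C, D

A → match
B → match
C → match
D → match
E → no match
F → no match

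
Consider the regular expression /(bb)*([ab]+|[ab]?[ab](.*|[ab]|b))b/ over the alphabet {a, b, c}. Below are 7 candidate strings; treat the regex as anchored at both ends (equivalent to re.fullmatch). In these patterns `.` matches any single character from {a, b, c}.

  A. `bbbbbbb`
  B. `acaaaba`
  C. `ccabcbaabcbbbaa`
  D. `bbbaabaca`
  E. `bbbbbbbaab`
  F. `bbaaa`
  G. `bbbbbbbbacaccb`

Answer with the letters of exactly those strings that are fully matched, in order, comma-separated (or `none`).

A → match
B → no match — must end with `b`
C → no match — must end with `b`
D → no match — must end with `b`
E → match
F → no match — must end with `b`
G → match

A, E, G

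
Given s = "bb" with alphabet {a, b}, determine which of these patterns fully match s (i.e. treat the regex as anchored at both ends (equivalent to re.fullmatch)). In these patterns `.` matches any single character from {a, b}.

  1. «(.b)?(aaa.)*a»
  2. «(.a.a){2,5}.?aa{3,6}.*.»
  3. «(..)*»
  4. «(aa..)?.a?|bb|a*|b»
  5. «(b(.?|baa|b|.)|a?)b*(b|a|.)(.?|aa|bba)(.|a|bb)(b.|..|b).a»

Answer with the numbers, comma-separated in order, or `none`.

3, 4

1 → no match — must end with "a"
2 → no match
3 → match
4 → match
5 → no match — must end with "a"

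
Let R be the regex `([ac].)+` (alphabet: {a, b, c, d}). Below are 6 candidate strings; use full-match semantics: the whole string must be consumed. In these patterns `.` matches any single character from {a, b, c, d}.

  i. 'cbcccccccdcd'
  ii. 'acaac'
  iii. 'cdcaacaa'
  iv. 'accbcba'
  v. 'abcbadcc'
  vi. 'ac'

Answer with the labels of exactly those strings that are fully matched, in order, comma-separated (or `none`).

i, iii, v, vi

i → match
ii → no match
iii → match
iv → no match
v → match
vi → match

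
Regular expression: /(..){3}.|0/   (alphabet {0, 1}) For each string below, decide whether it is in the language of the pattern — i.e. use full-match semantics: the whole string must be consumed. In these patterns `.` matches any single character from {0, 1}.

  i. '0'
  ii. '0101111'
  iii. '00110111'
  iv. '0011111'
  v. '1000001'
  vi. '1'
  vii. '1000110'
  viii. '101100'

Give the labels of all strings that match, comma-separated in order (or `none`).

i, ii, iv, v, vii

i → match
ii → match
iii → no match
iv → match
v → match
vi → no match
vii → match
viii → no match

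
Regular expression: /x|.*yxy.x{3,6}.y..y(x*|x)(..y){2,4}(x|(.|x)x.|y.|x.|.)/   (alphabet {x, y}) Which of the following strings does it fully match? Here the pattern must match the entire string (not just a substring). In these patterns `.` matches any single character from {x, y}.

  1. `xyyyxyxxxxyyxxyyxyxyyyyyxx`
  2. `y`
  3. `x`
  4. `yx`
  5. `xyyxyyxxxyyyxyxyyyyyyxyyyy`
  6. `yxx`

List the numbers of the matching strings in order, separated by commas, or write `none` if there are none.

1, 3, 5

1 → match
2 → no match
3 → match
4 → no match
5 → match
6 → no match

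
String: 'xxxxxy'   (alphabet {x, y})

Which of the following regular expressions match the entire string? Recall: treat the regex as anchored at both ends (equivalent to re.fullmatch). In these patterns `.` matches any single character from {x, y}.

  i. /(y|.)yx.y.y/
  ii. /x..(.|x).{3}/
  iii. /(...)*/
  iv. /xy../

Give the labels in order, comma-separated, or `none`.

iii

i → no match
ii → no match
iii → match
iv → no match — must start with 'xy'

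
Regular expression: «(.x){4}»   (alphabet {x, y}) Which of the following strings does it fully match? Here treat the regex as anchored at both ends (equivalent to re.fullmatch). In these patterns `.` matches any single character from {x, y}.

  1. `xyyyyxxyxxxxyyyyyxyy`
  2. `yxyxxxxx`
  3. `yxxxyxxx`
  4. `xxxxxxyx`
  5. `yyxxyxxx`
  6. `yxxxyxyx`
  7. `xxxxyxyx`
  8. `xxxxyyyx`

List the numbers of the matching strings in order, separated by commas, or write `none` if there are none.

2, 3, 4, 6, 7

1 → no match — must end with `x`
2. `yxyxxxxx` → match
3. `yxxxyxxx` → match
4. `xxxxxxyx` → match
5. `yyxxyxxx` → no match
6. `yxxxyxyx` → match
7. `xxxxyxyx` → match
8. `xxxxyyyx` → no match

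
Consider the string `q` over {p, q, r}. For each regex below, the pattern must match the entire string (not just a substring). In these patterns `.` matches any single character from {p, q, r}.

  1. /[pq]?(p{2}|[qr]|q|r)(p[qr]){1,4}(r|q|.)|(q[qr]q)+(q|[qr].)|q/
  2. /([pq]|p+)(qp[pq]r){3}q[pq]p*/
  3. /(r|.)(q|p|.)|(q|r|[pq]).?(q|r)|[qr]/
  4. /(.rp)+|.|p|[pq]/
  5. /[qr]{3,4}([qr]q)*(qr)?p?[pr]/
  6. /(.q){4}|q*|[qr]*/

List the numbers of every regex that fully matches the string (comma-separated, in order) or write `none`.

1 → match
2 → no match
3 → match
4 → match
5 → no match
6 → match

1, 3, 4, 6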